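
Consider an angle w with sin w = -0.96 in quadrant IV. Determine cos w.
cos w = √(1 - sin²w) = 0.28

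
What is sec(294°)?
sec(294°) = 2.459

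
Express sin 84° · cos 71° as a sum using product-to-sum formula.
sin 84° cos 71° = (1/2)[sin(84°+71°) + sin(84°-71°)]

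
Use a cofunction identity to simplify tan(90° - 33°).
tan(90° - 33°) = cot(33°)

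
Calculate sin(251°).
sin(251°) = -0.9455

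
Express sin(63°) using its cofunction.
sin(63°) = cos(90° - 63°) = cos(27°)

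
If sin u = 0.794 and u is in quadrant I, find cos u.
cos u = 0.6079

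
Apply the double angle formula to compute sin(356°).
sin(356°) = 2 sin 178° cos 178° = -0.06976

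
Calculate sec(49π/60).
sec(49π/60) = -1.192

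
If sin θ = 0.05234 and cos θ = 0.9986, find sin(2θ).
sin(2θ) = 2 sin θ cos θ = 0.1045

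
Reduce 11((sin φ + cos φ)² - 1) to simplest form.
11((sin φ + cos φ)² - 1) = 11(sin(2φ)) (using Pythagorean + double angle)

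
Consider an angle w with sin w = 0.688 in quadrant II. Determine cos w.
cos w = ±√(1 - sin²w) = -0.7257 (negative in QII)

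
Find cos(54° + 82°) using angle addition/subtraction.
cos(54° + 82°) = cos 54° cos 82° - sin 54° sin 82° = -0.7193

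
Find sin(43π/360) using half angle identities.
sin(43π/360) = √((1 - cos 43π/180)/2) = 0.3665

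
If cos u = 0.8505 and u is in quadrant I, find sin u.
sin u = 0.526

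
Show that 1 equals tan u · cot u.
RHS = (sin u/cos u) · (cos u/sin u) = 1 = LHS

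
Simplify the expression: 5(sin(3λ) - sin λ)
5(sin(3λ) - sin λ) = 5(2 cos(2λ) sin λ) (using Sum-to-product)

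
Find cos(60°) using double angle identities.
cos(60°) = cos²30° - sin²30° = 1/2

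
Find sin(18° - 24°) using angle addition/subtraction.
sin(18° - 24°) = sin 18° cos 24° - cos 18° sin 24° = -0.1045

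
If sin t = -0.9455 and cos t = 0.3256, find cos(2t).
cos(2t) = cos²t - sin²t = -0.788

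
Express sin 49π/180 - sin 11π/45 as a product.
sin 49π/180 - sin 11π/45 = 2 cos(31π/120) sin(π/72)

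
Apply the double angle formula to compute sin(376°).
sin(376°) = 2 sin 188° cos 188° = 0.2756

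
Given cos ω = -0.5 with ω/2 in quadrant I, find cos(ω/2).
cos(ω/2) = ±√((1 + cos ω)/2); positive since ω/2 ∈ QI, so cos(ω/2) = 1/2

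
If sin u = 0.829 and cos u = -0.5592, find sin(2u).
sin(2u) = 2 sin u cos u = -0.9272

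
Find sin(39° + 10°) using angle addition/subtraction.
sin(39° + 10°) = sin 39° cos 10° + cos 39° sin 10° = 0.7547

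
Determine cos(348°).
cos(348°) = 0.9781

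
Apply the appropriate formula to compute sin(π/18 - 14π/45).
sin(π/18 - 14π/45) = sin π/18 cos 14π/45 - cos π/18 sin 14π/45 = -0.7193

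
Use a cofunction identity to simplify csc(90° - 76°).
csc(90° - 76°) = sec(76°)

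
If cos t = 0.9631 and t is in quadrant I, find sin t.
sin t = 0.2691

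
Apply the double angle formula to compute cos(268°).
cos(268°) = 2cos²134° - 1 = -0.0349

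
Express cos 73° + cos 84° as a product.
cos 73° + cos 84° = 2 cos(78.5°) cos(-5.5°)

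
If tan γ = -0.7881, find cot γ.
cot γ = 1/tan γ = -1.269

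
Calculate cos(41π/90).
cos(41π/90) = 0.1392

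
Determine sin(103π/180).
sin(103π/180) = 0.9744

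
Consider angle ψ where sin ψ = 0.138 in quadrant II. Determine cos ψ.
cos ψ = ±√(1 - sin²ψ) = -0.9904 (negative in QII)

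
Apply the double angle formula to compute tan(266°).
tan(266°) = 2 tan 133° / (1 - tan²133°) = 14.3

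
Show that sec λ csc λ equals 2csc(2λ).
RHS = 2/sin(2λ) = 2/(2 sin λ cos λ) = 1/(sin λ cos λ) = (1/cos λ)(1/sin λ) = sec λ csc λ = LHS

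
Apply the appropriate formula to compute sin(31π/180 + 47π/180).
sin(31π/180 + 47π/180) = sin 31π/180 cos 47π/180 + cos 31π/180 sin 47π/180 = 0.9781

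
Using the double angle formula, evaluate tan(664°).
tan(664°) = 2 tan 332° / (1 - tan²332°) = -1.483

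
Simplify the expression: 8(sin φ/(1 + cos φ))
8(sin φ/(1 + cos φ)) = 8(tan(φ/2)) (using Half angle)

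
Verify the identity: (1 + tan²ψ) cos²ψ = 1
LHS = sec²ψ · cos²ψ = (1/cos²ψ) · cos²ψ = 1 = RHS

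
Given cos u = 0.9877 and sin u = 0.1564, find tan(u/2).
tan(u/2) = sin u / (1 + cos u) = 0.07868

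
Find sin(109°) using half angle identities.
sin(109°) = √((1 - cos 218°)/2) = 0.9455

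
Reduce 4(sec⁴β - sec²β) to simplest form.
4(sec⁴β - sec²β) = 4(tan⁴β + tan²β) (using Pythagorean)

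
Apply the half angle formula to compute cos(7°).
cos(7°) = √((1 + cos 14°)/2) = 0.9925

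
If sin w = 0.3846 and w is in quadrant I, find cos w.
cos w = 0.9231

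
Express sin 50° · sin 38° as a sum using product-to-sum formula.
sin 50° sin 38° = (1/2)[cos(50°-38°) - cos(50°+38°)]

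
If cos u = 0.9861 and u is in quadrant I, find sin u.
sin u = 0.1662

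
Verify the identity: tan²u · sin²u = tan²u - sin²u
RHS = sin²u/cos²u - sin²u = sin²u(1/cos²u - 1) = sin²u · (1 - cos²u)/cos²u = sin²u · sin²u/cos²u = sin²u · tan²u = LHS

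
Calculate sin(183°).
sin(183°) = -0.05234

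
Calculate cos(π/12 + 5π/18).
cos(π/12 + 5π/18) = cos π/12 cos 5π/18 - sin π/12 sin 5π/18 = 0.4226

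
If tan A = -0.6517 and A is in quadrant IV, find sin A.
sin A = -0.546 (using tan²A + 1 = sec²A)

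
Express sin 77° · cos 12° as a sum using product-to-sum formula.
sin 77° cos 12° = (1/2)[sin(77°+12°) + sin(77°-12°)]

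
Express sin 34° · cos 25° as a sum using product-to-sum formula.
sin 34° cos 25° = (1/2)[sin(34°+25°) + sin(34°-25°)]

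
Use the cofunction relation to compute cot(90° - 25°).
cot(90° - 25°) = tan(25°) = 0.4663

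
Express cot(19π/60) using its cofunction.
cot(19π/60) = tan(π/2 - 19π/60) = tan(11π/60)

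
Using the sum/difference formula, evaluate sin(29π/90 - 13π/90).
sin(29π/90 - 13π/90) = sin 29π/90 cos 13π/90 - cos 29π/90 sin 13π/90 = 0.5299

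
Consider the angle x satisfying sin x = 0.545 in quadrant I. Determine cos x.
cos x = √(1 - sin²x) = 0.8384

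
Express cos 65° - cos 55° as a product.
cos 65° - cos 55° = -2 sin(60°) sin(5°)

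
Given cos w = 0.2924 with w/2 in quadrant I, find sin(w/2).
sin(w/2) = ±√((1 - cos w)/2); positive since w/2 ∈ QI, so sin(w/2) = 0.5948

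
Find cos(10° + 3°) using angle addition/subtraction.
cos(10° + 3°) = cos 10° cos 3° - sin 10° sin 3° = 0.9744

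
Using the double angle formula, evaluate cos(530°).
cos(530°) = cos²265° - sin²265° = -0.9848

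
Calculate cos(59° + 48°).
cos(59° + 48°) = cos 59° cos 48° - sin 59° sin 48° = -0.2924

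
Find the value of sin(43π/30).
sin(43π/30) = -0.9781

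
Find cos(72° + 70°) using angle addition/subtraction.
cos(72° + 70°) = cos 72° cos 70° - sin 72° sin 70° = -0.788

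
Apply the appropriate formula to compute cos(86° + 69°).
cos(86° + 69°) = cos 86° cos 69° - sin 86° sin 69° = -0.9063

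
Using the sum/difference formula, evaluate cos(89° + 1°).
cos(89° + 1°) = cos 89° cos 1° - sin 89° sin 1° = 0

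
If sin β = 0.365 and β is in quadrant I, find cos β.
cos β = 0.931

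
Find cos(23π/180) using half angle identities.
cos(23π/180) = √((1 + cos 23π/90)/2) = 0.9205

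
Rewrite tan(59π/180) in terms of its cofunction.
tan(59π/180) = cot(π/2 - 59π/180) = cot(31π/180)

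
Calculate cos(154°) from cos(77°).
cos(154°) = cos²77° - sin²77° = -0.8988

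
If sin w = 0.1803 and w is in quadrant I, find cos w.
cos w = 0.9836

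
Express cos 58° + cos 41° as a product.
cos 58° + cos 41° = 2 cos(49.5°) cos(8.5°)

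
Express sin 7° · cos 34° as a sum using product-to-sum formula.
sin 7° cos 34° = (1/2)[sin(7°+34°) + sin(7°-34°)]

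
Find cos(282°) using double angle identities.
cos(282°) = cos²141° - sin²141° = 0.2079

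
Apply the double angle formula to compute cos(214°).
cos(214°) = cos²107° - sin²107° = -0.829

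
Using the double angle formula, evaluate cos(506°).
cos(506°) = cos²253° - sin²253° = -0.829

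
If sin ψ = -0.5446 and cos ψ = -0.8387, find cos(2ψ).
cos(2ψ) = cos²ψ - sin²ψ = 0.4068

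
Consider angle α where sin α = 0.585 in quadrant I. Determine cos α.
cos α = √(1 - sin²α) = 0.811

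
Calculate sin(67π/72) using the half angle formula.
sin(67π/72) = √((1 - cos 67π/36)/2) = 0.2164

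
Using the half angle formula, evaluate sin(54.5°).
sin(54.5°) = √((1 - cos 109°)/2) = 0.8141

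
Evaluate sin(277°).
sin(277°) = -0.9925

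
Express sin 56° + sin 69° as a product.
sin 56° + sin 69° = 2 sin(62.5°) cos(-6.5°)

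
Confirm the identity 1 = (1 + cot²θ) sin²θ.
RHS = csc²θ · sin²θ = (1/sin²θ) · sin²θ = 1 = LHS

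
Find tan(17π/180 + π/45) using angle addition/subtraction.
tan(17π/180 + π/45) = (tan 17π/180 + tan π/45)/(1 - tan 17π/180 tan π/45) = 0.3839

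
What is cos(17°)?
cos(17°) = 0.9563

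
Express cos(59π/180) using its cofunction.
cos(59π/180) = sin(π/2 - 59π/180) = sin(31π/180)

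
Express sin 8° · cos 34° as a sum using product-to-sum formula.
sin 8° cos 34° = (1/2)[sin(8°+34°) + sin(8°-34°)]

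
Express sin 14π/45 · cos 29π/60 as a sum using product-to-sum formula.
sin 14π/45 cos 29π/60 = (1/2)[sin(14π/45+29π/60) + sin(14π/45-29π/60)]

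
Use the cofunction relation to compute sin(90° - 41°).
sin(90° - 41°) = cos(41°) = 0.7547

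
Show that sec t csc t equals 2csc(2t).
RHS = 2/sin(2t) = 2/(2 sin t cos t) = 1/(sin t cos t) = (1/cos t)(1/sin t) = sec t csc t = LHS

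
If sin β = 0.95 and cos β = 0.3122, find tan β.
tan β = sin β / cos β = 3.043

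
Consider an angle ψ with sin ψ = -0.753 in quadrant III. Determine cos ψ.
cos ψ = ±√(1 - sin²ψ) = -0.658 (negative in QIII)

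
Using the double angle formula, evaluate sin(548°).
sin(548°) = 2 sin 274° cos 274° = -0.1392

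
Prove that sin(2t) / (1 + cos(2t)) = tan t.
LHS = 2 sin t cos t / (2cos²t) = sin t/cos t = tan t = RHS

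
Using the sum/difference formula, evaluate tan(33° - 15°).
tan(33° - 15°) = (tan 33° - tan 15°)/(1 + tan 33° tan 15°) = 0.3249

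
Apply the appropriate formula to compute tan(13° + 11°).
tan(13° + 11°) = (tan 13° + tan 11°)/(1 - tan 13° tan 11°) = 0.4452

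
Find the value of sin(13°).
sin(13°) = 0.225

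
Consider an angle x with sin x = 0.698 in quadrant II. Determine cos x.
cos x = ±√(1 - sin²x) = -0.7161 (negative in QII)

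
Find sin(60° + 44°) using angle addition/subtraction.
sin(60° + 44°) = sin 60° cos 44° + cos 60° sin 44° = 0.9703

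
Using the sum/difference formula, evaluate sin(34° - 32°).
sin(34° - 32°) = sin 34° cos 32° - cos 34° sin 32° = 0.0349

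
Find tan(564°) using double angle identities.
tan(564°) = 2 tan 282° / (1 - tan²282°) = 0.4452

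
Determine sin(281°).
sin(281°) = -0.9816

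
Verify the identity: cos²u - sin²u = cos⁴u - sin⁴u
RHS = (cos²u - sin²u)(cos²u + sin²u) = (cos²u - sin²u) · 1 = cos²u - sin²u = LHS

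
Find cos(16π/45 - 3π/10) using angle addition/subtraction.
cos(16π/45 - 3π/10) = cos 16π/45 cos 3π/10 + sin 16π/45 sin 3π/10 = 0.9848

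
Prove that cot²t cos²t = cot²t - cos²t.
RHS = cos²t/sin²t - cos²t = cos²t(1/sin²t - 1) = cos²t · (1 - sin²t)/sin²t = cos²t · cos²t/sin²t = cos²t · cot²t = LHS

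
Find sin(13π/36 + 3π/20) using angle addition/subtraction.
sin(13π/36 + 3π/20) = sin 13π/36 cos 3π/20 + cos 13π/36 sin 3π/20 = 0.9994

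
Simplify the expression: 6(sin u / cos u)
6(sin u / cos u) = 6(tan u) (using Quotient identity)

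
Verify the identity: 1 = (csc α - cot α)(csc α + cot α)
RHS = csc²α - cot²α = (1 + cot²α) - cot²α = 1 = LHS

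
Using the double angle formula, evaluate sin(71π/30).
sin(71π/30) = 2 sin 71π/60 cos 71π/60 = 0.9135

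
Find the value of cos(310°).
cos(310°) = 0.6428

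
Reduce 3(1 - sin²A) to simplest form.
3(1 - sin²A) = 3(cos²A) (using Pythagorean identity)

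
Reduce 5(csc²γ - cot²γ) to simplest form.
5(csc²γ - cot²γ) = 5 (using Pythagorean identity)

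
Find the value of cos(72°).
cos(72°) = 0.309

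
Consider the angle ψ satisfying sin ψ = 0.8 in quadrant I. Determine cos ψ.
cos ψ = √(1 - sin²ψ) = 0.6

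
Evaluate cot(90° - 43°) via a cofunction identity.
cot(90° - 43°) = tan(43°) = 0.9325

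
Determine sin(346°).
sin(346°) = -0.2419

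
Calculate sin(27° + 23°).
sin(27° + 23°) = sin 27° cos 23° + cos 27° sin 23° = 0.766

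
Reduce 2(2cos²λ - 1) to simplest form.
2(2cos²λ - 1) = 2(cos(2λ)) (using Double angle)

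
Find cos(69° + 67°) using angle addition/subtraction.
cos(69° + 67°) = cos 69° cos 67° - sin 69° sin 67° = -0.7193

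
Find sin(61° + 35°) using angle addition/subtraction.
sin(61° + 35°) = sin 61° cos 35° + cos 61° sin 35° = 0.9945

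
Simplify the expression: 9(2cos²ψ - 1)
9(2cos²ψ - 1) = 9(cos(2ψ)) (using Double angle)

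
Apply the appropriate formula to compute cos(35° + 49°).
cos(35° + 49°) = cos 35° cos 49° - sin 35° sin 49° = 0.1045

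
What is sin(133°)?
sin(133°) = 0.7314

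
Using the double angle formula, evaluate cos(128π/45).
cos(128π/45) = cos²64π/45 - sin²64π/45 = -0.8829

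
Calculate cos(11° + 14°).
cos(11° + 14°) = cos 11° cos 14° - sin 11° sin 14° = 0.9063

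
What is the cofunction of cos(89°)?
cos(89°) = sin(90° - 89°) = sin(1°)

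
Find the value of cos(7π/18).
cos(7π/18) = 0.342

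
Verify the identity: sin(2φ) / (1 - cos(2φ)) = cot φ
LHS = 2 sin φ cos φ / (2sin²φ) = cos φ/sin φ = cot φ = RHS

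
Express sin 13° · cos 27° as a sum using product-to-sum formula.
sin 13° cos 27° = (1/2)[sin(13°+27°) + sin(13°-27°)]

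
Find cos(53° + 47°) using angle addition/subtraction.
cos(53° + 47°) = cos 53° cos 47° - sin 53° sin 47° = -0.1736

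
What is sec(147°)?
sec(147°) = -1.192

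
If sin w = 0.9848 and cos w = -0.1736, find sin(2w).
sin(2w) = 2 sin w cos w = -0.3419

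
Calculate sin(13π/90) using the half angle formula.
sin(13π/90) = √((1 - cos 13π/45)/2) = 0.4384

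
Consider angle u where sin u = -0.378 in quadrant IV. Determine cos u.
cos u = √(1 - sin²u) = 0.9258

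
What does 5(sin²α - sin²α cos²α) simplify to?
5(sin²α - sin²α cos²α) = 5(sin⁴α) (using Factoring)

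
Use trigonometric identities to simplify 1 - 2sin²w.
1 - 2sin²w = cos(2w) (using Double angle)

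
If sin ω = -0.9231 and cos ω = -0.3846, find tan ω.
tan ω = sin ω / cos ω = 2.4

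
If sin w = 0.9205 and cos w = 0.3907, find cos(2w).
cos(2w) = cos²w - sin²w = -0.6947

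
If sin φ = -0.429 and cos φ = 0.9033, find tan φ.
tan φ = sin φ / cos φ = -0.4749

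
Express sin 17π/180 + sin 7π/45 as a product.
sin 17π/180 + sin 7π/45 = 2 sin(π/8) cos(-11π/360)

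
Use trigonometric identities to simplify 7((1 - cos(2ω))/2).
7((1 - cos(2ω))/2) = 7(sin²ω) (using Power reduction)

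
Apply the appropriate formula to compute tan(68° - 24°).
tan(68° - 24°) = (tan 68° - tan 24°)/(1 + tan 68° tan 24°) = 0.9657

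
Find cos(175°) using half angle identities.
cos(175°) = -√((1 + cos 350°)/2) = -0.9962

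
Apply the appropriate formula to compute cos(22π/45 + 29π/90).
cos(22π/45 + 29π/90) = cos 22π/45 cos 29π/90 - sin 22π/45 sin 29π/90 = -0.829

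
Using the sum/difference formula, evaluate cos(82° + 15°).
cos(82° + 15°) = cos 82° cos 15° - sin 82° sin 15° = -0.1219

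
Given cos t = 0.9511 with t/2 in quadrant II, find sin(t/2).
sin(t/2) = ±√((1 - cos t)/2); positive since t/2 ∈ QII, so sin(t/2) = 0.1564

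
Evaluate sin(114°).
sin(114°) = 0.9135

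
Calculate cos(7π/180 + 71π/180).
cos(7π/180 + 71π/180) = cos 7π/180 cos 71π/180 - sin 7π/180 sin 71π/180 = 0.2079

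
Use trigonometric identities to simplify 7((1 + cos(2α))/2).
7((1 + cos(2α))/2) = 7(cos²α) (using Power reduction)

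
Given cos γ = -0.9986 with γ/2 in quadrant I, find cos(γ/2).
cos(γ/2) = ±√((1 + cos γ)/2); positive since γ/2 ∈ QI, so cos(γ/2) = 0.02646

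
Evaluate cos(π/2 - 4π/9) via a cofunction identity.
cos(π/2 - 4π/9) = sin(4π/9) = 0.9848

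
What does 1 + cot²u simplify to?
1 + cot²u = csc²u (using Pythagorean identity)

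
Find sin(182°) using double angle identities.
sin(182°) = 2 sin 91° cos 91° = -0.0349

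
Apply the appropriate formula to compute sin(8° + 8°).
sin(8° + 8°) = sin 8° cos 8° + cos 8° sin 8° = 0.2756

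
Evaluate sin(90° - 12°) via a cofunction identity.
sin(90° - 12°) = cos(12°) = 0.9781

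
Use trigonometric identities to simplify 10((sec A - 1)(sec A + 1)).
10((sec A - 1)(sec A + 1)) = 10(tan²A) (using Diff. of squares)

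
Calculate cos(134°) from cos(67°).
cos(134°) = cos²67° - sin²67° = -0.6947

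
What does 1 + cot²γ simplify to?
1 + cot²γ = csc²γ (using Pythagorean identity)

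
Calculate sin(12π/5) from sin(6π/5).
sin(12π/5) = 2 sin 6π/5 cos 6π/5 = 0.9511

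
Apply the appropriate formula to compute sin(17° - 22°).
sin(17° - 22°) = sin 17° cos 22° - cos 17° sin 22° = -0.08716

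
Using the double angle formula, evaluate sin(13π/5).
sin(13π/5) = 2 sin 13π/10 cos 13π/10 = 0.9511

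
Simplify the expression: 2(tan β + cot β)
2(tan β + cot β) = 2(sec β csc β) (using Quotient identities)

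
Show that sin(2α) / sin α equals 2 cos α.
LHS = 2 sin α cos α / sin α = 2 cos α = RHS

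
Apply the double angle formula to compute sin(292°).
sin(292°) = 2 sin 146° cos 146° = -0.9272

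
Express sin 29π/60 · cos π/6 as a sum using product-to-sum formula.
sin 29π/60 cos π/6 = (1/2)[sin(29π/60+π/6) + sin(29π/60-π/6)]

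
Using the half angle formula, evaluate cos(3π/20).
cos(3π/20) = √((1 + cos 3π/10)/2) = 0.891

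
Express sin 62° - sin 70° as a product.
sin 62° - sin 70° = 2 cos(66°) sin(-4°)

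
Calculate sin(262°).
sin(262°) = -0.9903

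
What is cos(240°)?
cos(240°) = -1/2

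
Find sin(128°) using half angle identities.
sin(128°) = √((1 - cos 256°)/2) = 0.788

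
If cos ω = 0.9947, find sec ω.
sec ω = 1/cos ω = 1.005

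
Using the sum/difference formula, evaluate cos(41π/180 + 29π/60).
cos(41π/180 + 29π/60) = cos 41π/180 cos 29π/60 - sin 41π/180 sin 29π/60 = -0.6157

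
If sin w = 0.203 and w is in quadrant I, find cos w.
cos w = 0.9792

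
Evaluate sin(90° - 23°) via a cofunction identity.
sin(90° - 23°) = cos(23°) = 0.9205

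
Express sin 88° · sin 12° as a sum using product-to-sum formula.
sin 88° sin 12° = (1/2)[cos(88°-12°) - cos(88°+12°)]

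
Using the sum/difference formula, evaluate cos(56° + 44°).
cos(56° + 44°) = cos 56° cos 44° - sin 56° sin 44° = -0.1736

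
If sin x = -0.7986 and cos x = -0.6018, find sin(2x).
sin(2x) = 2 sin x cos x = 0.9612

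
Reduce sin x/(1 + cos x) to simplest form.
sin x/(1 + cos x) = tan(x/2) (using Half angle)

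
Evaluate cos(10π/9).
cos(10π/9) = -0.9397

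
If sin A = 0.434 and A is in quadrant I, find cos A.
cos A = 0.9009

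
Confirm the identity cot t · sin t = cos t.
LHS = (cos t/sin t) · sin t = cos t = RHS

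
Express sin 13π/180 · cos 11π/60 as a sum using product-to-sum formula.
sin 13π/180 cos 11π/60 = (1/2)[sin(13π/180+11π/60) + sin(13π/180-11π/60)]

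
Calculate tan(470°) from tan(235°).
tan(470°) = 2 tan 235° / (1 - tan²235°) = -2.747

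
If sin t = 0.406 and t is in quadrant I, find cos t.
cos t = 0.9139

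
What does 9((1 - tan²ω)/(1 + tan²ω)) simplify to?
9((1 - tan²ω)/(1 + tan²ω)) = 9(cos(2ω)) (using Double angle)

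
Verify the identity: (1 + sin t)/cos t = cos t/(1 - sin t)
LHS = (1 + sin t)(1 - sin t) / (cos t(1 - sin t)) = (1 - sin²t) / (cos t(1 - sin t)) = cos²t / (cos t(1 - sin t)) = cos t/(1 - sin t) = RHS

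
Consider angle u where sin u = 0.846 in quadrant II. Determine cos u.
cos u = ±√(1 - sin²u) = -0.5332 (negative in QII)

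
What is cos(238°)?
cos(238°) = -0.5299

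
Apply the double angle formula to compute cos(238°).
cos(238°) = cos²119° - sin²119° = -0.5299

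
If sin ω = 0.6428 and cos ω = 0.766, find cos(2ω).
cos(2ω) = cos²ω - sin²ω = 0.1736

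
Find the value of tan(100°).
tan(100°) = -5.671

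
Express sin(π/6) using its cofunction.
sin(π/6) = cos(π/2 - π/6) = cos(π/3)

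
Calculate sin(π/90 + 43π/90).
sin(π/90 + 43π/90) = sin π/90 cos 43π/90 + cos π/90 sin 43π/90 = 0.9994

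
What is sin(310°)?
sin(310°) = -0.766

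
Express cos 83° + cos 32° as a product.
cos 83° + cos 32° = 2 cos(57.5°) cos(25.5°)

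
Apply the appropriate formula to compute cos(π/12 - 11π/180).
cos(π/12 - 11π/180) = cos π/12 cos 11π/180 + sin π/12 sin 11π/180 = 0.9976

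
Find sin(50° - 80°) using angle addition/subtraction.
sin(50° - 80°) = sin 50° cos 80° - cos 50° sin 80° = -1/2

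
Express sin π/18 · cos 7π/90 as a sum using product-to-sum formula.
sin π/18 cos 7π/90 = (1/2)[sin(π/18+7π/90) + sin(π/18-7π/90)]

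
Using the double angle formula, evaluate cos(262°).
cos(262°) = cos²131° - sin²131° = -0.1392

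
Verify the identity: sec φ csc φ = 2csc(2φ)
RHS = 2/sin(2φ) = 2/(2 sin φ cos φ) = 1/(sin φ cos φ) = (1/cos φ)(1/sin φ) = sec φ csc φ = LHS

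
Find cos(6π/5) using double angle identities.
cos(6π/5) = cos²3π/5 - sin²3π/5 = -0.809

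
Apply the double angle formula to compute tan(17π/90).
tan(17π/90) = 2 tan 17π/180 / (1 - tan²17π/180) = 0.6745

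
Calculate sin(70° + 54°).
sin(70° + 54°) = sin 70° cos 54° + cos 70° sin 54° = 0.829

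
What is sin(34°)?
sin(34°) = 0.5592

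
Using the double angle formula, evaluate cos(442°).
cos(442°) = 1 - 2sin²221° = 0.1392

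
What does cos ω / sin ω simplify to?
cos ω / sin ω = cot ω (using Quotient identity)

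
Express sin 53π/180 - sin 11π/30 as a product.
sin 53π/180 - sin 11π/30 = 2 cos(119π/360) sin(-13π/360)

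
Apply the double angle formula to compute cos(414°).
cos(414°) = cos²207° - sin²207° = 0.5878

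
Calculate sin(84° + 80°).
sin(84° + 80°) = sin 84° cos 80° + cos 84° sin 80° = 0.2756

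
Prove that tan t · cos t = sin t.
LHS = (sin t/cos t) · cos t = sin t = RHS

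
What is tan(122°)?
tan(122°) = -1.6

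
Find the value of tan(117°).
tan(117°) = -1.963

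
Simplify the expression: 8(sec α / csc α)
8(sec α / csc α) = 8(tan α) (using Reciprocal identities)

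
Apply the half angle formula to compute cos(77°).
cos(77°) = √((1 + cos 154°)/2) = 0.225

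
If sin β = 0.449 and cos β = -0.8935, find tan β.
tan β = sin β / cos β = -0.5025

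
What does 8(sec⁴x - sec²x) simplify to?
8(sec⁴x - sec²x) = 8(tan⁴x + tan²x) (using Pythagorean)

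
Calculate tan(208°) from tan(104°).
tan(208°) = 2 tan 104° / (1 - tan²104°) = 0.5317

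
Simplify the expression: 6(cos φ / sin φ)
6(cos φ / sin φ) = 6(cot φ) (using Quotient identity)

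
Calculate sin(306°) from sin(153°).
sin(306°) = 2 sin 153° cos 153° = -0.809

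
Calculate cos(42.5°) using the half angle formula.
cos(42.5°) = √((1 + cos 85°)/2) = 0.7373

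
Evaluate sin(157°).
sin(157°) = 0.3907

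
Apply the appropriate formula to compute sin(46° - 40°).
sin(46° - 40°) = sin 46° cos 40° - cos 46° sin 40° = 0.1045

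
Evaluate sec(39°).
sec(39°) = 1.287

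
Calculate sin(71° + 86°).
sin(71° + 86°) = sin 71° cos 86° + cos 71° sin 86° = 0.3907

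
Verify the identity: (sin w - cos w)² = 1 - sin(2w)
LHS = sin²w - 2 sin w cos w + cos²w = (sin²w + cos²w) - 2 sin w cos w = 1 - sin(2w) = RHS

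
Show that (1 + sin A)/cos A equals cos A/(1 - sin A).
LHS = (1 + sin A)(1 - sin A) / (cos A(1 - sin A)) = (1 - sin²A) / (cos A(1 - sin A)) = cos²A / (cos A(1 - sin A)) = cos A/(1 - sin A) = RHS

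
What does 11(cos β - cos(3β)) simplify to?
11(cos β - cos(3β)) = 11(2 sin(2β) sin β) (using Sum-to-product)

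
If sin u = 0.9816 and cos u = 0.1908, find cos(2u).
cos(2u) = cos²u - sin²u = -0.9271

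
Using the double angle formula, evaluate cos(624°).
cos(624°) = cos²312° - sin²312° = -0.1045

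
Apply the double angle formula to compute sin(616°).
sin(616°) = 2 sin 308° cos 308° = -0.9703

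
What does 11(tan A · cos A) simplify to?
11(tan A · cos A) = 11(sin A) (using Quotient identity)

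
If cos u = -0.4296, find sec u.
sec u = 1/cos u = -2.328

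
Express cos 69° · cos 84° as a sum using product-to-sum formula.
cos 69° cos 84° = (1/2)[cos(69°-84°) + cos(69°+84°)]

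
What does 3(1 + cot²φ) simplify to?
3(1 + cot²φ) = 3(csc²φ) (using Pythagorean identity)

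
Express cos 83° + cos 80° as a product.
cos 83° + cos 80° = 2 cos(81.5°) cos(1.5°)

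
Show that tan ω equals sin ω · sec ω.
RHS = sin ω · (1/cos ω) = sin ω/cos ω = tan ω = LHS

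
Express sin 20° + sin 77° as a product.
sin 20° + sin 77° = 2 sin(48.5°) cos(-28.5°)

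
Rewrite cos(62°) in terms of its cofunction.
cos(62°) = sin(90° - 62°) = sin(28°)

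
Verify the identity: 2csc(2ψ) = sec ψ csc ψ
LHS = 2/sin(2ψ) = 2/(2 sin ψ cos ψ) = 1/(sin ψ cos ψ) = (1/cos ψ)(1/sin ψ) = sec ψ csc ψ = RHS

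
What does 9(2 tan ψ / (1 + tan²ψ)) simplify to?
9(2 tan ψ / (1 + tan²ψ)) = 9(sin(2ψ)) (using Double angle)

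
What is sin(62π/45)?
sin(62π/45) = -0.9272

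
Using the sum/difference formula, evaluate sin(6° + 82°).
sin(6° + 82°) = sin 6° cos 82° + cos 6° sin 82° = 0.9994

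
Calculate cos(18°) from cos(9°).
cos(18°) = cos²9° - sin²9° = 0.9511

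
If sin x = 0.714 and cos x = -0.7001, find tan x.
tan x = sin x / cos x = -1.02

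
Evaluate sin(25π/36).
sin(25π/36) = 0.8192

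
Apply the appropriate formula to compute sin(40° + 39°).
sin(40° + 39°) = sin 40° cos 39° + cos 40° sin 39° = 0.9816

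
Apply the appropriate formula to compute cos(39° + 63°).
cos(39° + 63°) = cos 39° cos 63° - sin 39° sin 63° = -0.2079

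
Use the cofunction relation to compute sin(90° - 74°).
sin(90° - 74°) = cos(74°) = 0.2756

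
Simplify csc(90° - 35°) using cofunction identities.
csc(90° - 35°) = sec(35°)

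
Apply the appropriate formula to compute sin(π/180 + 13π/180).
sin(π/180 + 13π/180) = sin π/180 cos 13π/180 + cos π/180 sin 13π/180 = 0.2419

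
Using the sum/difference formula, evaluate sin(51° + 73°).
sin(51° + 73°) = sin 51° cos 73° + cos 51° sin 73° = 0.829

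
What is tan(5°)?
tan(5°) = 0.08749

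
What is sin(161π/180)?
sin(161π/180) = 0.3256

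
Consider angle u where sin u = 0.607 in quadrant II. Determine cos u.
cos u = ±√(1 - sin²u) = -0.7947 (negative in QII)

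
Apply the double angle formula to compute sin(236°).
sin(236°) = 2 sin 118° cos 118° = -0.829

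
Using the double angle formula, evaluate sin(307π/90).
sin(307π/90) = 2 sin 307π/180 cos 307π/180 = -0.9613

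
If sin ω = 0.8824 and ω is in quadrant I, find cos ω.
cos ω = 0.4705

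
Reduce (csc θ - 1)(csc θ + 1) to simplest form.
(csc θ - 1)(csc θ + 1) = cot²θ (using Diff. of squares)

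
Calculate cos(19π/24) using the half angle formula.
cos(19π/24) = -√((1 + cos 19π/12)/2) = -0.7934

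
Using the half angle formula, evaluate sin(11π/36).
sin(11π/36) = √((1 - cos 11π/18)/2) = 0.8192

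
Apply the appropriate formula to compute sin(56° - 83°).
sin(56° - 83°) = sin 56° cos 83° - cos 56° sin 83° = -0.454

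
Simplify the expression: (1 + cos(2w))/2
(1 + cos(2w))/2 = cos²w (using Power reduction)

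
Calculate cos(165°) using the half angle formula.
cos(165°) = -√((1 + cos 330°)/2) = -(√6+√2)/4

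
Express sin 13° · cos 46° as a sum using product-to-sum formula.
sin 13° cos 46° = (1/2)[sin(13°+46°) + sin(13°-46°)]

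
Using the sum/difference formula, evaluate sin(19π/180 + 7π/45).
sin(19π/180 + 7π/45) = sin 19π/180 cos 7π/45 + cos 19π/180 sin 7π/45 = 0.7314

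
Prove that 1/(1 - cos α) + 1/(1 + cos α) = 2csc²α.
LHS = [(1 + cos α) + (1 - cos α)] / [(1 - cos α)(1 + cos α)] = 2/(1 - cos²α) = 2/sin²α = 2csc²α = RHS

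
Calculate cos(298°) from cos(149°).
cos(298°) = cos²149° - sin²149° = 0.4695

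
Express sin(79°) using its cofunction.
sin(79°) = cos(90° - 79°) = cos(11°)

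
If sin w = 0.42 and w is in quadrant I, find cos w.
cos w = 0.9075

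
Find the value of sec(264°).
sec(264°) = -9.567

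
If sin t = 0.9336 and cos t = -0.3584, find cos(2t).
cos(2t) = cos²t - sin²t = -0.7432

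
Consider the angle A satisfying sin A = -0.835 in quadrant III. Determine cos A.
cos A = ±√(1 - sin²A) = -0.5502 (negative in QIII)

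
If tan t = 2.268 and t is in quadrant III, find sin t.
sin t = -0.915 (using tan²t + 1 = sec²t)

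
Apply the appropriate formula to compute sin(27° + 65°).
sin(27° + 65°) = sin 27° cos 65° + cos 27° sin 65° = 0.9994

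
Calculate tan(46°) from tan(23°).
tan(46°) = 2 tan 23° / (1 - tan²23°) = 1.036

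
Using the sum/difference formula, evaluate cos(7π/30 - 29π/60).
cos(7π/30 - 29π/60) = cos 7π/30 cos 29π/60 + sin 7π/30 sin 29π/60 = √2/2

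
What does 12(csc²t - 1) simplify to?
12(csc²t - 1) = 12(cot²t) (using Pythagorean identity)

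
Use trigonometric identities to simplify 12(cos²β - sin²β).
12(cos²β - sin²β) = 12(cos(2β)) (using Double angle)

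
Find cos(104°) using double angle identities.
cos(104°) = 2cos²52° - 1 = -0.2419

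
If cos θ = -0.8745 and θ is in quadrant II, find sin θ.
sin θ = 0.485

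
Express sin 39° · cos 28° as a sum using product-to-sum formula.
sin 39° cos 28° = (1/2)[sin(39°+28°) + sin(39°-28°)]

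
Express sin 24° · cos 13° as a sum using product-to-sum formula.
sin 24° cos 13° = (1/2)[sin(24°+13°) + sin(24°-13°)]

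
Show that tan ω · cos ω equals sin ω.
LHS = (sin ω/cos ω) · cos ω = sin ω = RHS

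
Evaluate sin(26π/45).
sin(26π/45) = 0.9703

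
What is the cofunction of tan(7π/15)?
tan(7π/15) = cot(π/2 - 7π/15) = cot(π/30)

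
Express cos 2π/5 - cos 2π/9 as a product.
cos 2π/5 - cos 2π/9 = -2 sin(14π/45) sin(4π/45)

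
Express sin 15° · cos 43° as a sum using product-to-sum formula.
sin 15° cos 43° = (1/2)[sin(15°+43°) + sin(15°-43°)]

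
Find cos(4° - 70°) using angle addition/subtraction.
cos(4° - 70°) = cos 4° cos 70° + sin 4° sin 70° = 0.4067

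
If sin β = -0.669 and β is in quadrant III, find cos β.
cos β = -0.7433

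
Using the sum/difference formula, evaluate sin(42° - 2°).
sin(42° - 2°) = sin 42° cos 2° - cos 42° sin 2° = 0.6428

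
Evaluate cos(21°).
cos(21°) = 0.9336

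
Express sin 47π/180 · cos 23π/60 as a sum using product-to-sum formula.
sin 47π/180 cos 23π/60 = (1/2)[sin(47π/180+23π/60) + sin(47π/180-23π/60)]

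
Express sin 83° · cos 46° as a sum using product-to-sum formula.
sin 83° cos 46° = (1/2)[sin(83°+46°) + sin(83°-46°)]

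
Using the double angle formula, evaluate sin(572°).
sin(572°) = 2 sin 286° cos 286° = -0.5299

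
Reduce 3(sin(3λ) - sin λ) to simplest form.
3(sin(3λ) - sin λ) = 3(2 cos(2λ) sin λ) (using Sum-to-product)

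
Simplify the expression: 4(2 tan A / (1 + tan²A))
4(2 tan A / (1 + tan²A)) = 4(sin(2A)) (using Double angle)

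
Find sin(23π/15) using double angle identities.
sin(23π/15) = 2 sin 23π/30 cos 23π/30 = -0.9945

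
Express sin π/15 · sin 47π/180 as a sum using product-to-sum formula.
sin π/15 sin 47π/180 = (1/2)[cos(π/15-47π/180) - cos(π/15+47π/180)]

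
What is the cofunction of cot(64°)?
cot(64°) = tan(90° - 64°) = tan(26°)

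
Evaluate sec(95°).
sec(95°) = -11.47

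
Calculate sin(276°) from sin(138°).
sin(276°) = 2 sin 138° cos 138° = -0.9945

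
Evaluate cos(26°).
cos(26°) = 0.8988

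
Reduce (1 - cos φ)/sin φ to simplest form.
(1 - cos φ)/sin φ = tan(φ/2) (using Half angle)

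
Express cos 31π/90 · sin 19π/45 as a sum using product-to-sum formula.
cos 31π/90 sin 19π/45 = (1/2)[sin(31π/90+19π/45) - sin(31π/90-19π/45)]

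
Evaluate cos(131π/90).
cos(131π/90) = -0.1392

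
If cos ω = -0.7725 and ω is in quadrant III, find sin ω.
sin ω = -0.635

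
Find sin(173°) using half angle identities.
sin(173°) = √((1 - cos 346°)/2) = 0.1219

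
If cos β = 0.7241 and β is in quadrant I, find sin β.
sin β = 0.6897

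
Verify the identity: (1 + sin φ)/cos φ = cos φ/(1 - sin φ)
LHS = (1 + sin φ)(1 - sin φ) / (cos φ(1 - sin φ)) = (1 - sin²φ) / (cos φ(1 - sin φ)) = cos²φ / (cos φ(1 - sin φ)) = cos φ/(1 - sin φ) = RHS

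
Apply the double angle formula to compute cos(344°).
cos(344°) = cos²172° - sin²172° = 0.9613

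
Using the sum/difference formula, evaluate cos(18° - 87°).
cos(18° - 87°) = cos 18° cos 87° + sin 18° sin 87° = 0.3584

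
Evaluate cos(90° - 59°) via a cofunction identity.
cos(90° - 59°) = sin(59°) = 0.8572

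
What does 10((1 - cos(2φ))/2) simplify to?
10((1 - cos(2φ))/2) = 10(sin²φ) (using Power reduction)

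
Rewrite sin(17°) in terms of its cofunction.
sin(17°) = cos(90° - 17°) = cos(73°)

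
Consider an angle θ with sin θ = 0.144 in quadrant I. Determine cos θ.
cos θ = √(1 - sin²θ) = 0.9896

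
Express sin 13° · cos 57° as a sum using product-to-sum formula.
sin 13° cos 57° = (1/2)[sin(13°+57°) + sin(13°-57°)]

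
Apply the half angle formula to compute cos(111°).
cos(111°) = -√((1 + cos 222°)/2) = -0.3584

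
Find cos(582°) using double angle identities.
cos(582°) = cos²291° - sin²291° = -0.7431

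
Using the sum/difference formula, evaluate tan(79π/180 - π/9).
tan(79π/180 - π/9) = (tan 79π/180 - tan π/9)/(1 + tan 79π/180 tan π/9) = 1.664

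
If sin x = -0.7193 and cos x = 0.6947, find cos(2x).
cos(2x) = cos²x - sin²x = -0.03478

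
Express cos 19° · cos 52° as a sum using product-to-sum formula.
cos 19° cos 52° = (1/2)[cos(19°-52°) + cos(19°+52°)]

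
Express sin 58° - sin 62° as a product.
sin 58° - sin 62° = 2 cos(60°) sin(-2°)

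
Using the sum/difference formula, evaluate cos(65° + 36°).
cos(65° + 36°) = cos 65° cos 36° - sin 65° sin 36° = -0.1908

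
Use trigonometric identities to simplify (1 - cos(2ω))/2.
(1 - cos(2ω))/2 = sin²ω (using Power reduction)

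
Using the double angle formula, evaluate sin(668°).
sin(668°) = 2 sin 334° cos 334° = -0.788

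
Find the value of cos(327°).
cos(327°) = 0.8387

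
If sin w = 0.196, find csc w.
csc w = 1/sin w = 5.102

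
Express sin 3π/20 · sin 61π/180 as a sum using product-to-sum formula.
sin 3π/20 sin 61π/180 = (1/2)[cos(3π/20-61π/180) - cos(3π/20+61π/180)]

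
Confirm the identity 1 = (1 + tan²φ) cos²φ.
RHS = sec²φ · cos²φ = (1/cos²φ) · cos²φ = 1 = LHS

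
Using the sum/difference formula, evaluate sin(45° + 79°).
sin(45° + 79°) = sin 45° cos 79° + cos 45° sin 79° = 0.829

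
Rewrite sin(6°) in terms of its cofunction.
sin(6°) = cos(90° - 6°) = cos(84°)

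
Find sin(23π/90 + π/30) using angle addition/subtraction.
sin(23π/90 + π/30) = sin 23π/90 cos π/30 + cos 23π/90 sin π/30 = 0.788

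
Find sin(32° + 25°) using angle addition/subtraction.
sin(32° + 25°) = sin 32° cos 25° + cos 32° sin 25° = 0.8387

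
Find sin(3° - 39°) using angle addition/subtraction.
sin(3° - 39°) = sin 3° cos 39° - cos 3° sin 39° = -0.5878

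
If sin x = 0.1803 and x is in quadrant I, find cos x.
cos x = 0.9836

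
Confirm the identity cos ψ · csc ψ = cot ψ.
LHS = cos ψ · (1/sin ψ) = cos ψ/sin ψ = cot ψ = RHS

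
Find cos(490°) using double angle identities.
cos(490°) = cos²245° - sin²245° = -0.6428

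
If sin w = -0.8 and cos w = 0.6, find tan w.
tan w = sin w / cos w = -1.333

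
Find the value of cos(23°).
cos(23°) = 0.9205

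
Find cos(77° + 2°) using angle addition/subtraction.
cos(77° + 2°) = cos 77° cos 2° - sin 77° sin 2° = 0.1908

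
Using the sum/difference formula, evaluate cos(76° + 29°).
cos(76° + 29°) = cos 76° cos 29° - sin 76° sin 29° = -(√6-√2)/4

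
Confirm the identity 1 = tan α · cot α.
RHS = (sin α/cos α) · (cos α/sin α) = 1 = LHS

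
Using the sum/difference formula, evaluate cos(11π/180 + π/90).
cos(11π/180 + π/90) = cos 11π/180 cos π/90 - sin 11π/180 sin π/90 = 0.9744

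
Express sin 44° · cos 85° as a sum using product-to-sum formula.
sin 44° cos 85° = (1/2)[sin(44°+85°) + sin(44°-85°)]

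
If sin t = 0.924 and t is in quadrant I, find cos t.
cos t = 0.3824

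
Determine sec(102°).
sec(102°) = -4.81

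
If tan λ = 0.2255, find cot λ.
cot λ = 1/tan λ = 4.435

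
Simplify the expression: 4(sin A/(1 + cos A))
4(sin A/(1 + cos A)) = 4(tan(A/2)) (using Half angle)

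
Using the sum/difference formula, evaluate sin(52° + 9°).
sin(52° + 9°) = sin 52° cos 9° + cos 52° sin 9° = 0.8746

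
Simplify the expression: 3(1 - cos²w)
3(1 - cos²w) = 3(sin²w) (using Pythagorean identity)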